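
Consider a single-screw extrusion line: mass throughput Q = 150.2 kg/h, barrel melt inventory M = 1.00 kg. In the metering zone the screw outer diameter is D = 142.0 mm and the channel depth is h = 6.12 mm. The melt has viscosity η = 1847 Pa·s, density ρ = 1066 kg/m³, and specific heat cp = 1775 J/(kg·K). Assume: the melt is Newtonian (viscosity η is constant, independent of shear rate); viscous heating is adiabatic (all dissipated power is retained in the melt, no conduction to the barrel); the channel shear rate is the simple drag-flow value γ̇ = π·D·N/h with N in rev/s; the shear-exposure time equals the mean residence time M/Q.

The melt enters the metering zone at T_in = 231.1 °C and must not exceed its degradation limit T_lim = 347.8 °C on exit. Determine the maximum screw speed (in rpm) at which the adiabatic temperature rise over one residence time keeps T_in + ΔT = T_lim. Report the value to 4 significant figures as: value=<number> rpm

Throughput in SI: Q_s = 150.2 kg/h ÷ 3600 s/h = 0.0417222 kg/s
t_res = M / Q_s = 1.00 ÷ 0.0417222 = 23.968 s
Convert to metres: D = 0.142 m, h = 0.00612 m
Allowable rise: ΔT_a = T_lim − T_in = 347.8 − 231.1 = 116.7 K
Invert ΔT = ηγ̇²t_res/(ρcp) for γ̇: γ̇_max² = ΔT_a ρ cp / (η t_res) = 116.7·1066·1775 / (1847·23.968) = 4988.01 s⁻²
γ̇_max = √4988.01 = 70.6258 s⁻¹
Solve γ̇ = πDN/h for N: N_max = γ̇_max·h/(π·D) = 70.6258 × 0.00612 / (π × 0.142) = 0.968895 rev/s = 58.1337 rpm

value=58.13 rpm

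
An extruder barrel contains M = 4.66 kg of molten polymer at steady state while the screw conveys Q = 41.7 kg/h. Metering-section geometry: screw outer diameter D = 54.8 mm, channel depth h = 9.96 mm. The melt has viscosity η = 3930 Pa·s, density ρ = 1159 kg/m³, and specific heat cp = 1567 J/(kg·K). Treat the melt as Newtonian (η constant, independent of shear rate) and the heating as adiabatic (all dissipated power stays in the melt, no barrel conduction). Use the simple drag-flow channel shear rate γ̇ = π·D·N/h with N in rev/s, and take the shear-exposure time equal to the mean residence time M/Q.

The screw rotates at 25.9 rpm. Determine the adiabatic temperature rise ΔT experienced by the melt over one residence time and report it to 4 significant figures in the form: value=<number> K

Q_s = Q / 3600 = 41.7 / 3600 = 0.0115833 kg/s
Mean residence time: t_res = M/Q_s = 4.66 kg / 0.0115833 kg/s = 402.302 s
Convert to SI: D = 0.0548 m, h = 0.00996 m, N = 25.9/60 = 0.431667 rev/s
γ̇ = π·D·N / h = π · 0.0548 · 0.431667 / 0.00996 = 7.46139 s⁻¹
Adiabatic rise: ΔT = η γ̇² t_res / (ρ cp) = 3930·(7.46139)²·402.302 / (1159·1567) = 48.4654 K

value=48.47 K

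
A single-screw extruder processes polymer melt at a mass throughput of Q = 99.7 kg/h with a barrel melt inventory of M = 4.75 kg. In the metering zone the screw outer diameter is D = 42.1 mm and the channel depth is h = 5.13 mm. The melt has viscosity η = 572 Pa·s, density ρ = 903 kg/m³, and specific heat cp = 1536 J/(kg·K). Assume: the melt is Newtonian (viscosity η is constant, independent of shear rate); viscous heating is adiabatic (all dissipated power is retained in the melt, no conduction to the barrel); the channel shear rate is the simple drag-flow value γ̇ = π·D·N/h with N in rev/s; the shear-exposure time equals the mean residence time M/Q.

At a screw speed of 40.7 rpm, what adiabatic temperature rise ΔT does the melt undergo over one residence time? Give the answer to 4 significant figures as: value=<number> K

value=21.63 K

Convert throughput: Q = 99.7 kg/h = 99.7/3600 = 0.0276944 kg/s
t_res = M / Q_s = 4.75 / 0.0276944 = 171.515 s
Geometry in metres: D = 42.1 mm → 0.0421 m, h = 5.13 mm → 0.00513 m; screw speed N = 40.7 rpm = 0.678333 rev/s
γ̇ = π D N / h = (π)(0.0421)(0.678333) / 0.00513 = 17.4887 s⁻¹
ΔT = η·γ̇²·t_res/(ρ·cp) = [572 × 17.4887² × 171.515] / [903 × 1536] = 21.6338 K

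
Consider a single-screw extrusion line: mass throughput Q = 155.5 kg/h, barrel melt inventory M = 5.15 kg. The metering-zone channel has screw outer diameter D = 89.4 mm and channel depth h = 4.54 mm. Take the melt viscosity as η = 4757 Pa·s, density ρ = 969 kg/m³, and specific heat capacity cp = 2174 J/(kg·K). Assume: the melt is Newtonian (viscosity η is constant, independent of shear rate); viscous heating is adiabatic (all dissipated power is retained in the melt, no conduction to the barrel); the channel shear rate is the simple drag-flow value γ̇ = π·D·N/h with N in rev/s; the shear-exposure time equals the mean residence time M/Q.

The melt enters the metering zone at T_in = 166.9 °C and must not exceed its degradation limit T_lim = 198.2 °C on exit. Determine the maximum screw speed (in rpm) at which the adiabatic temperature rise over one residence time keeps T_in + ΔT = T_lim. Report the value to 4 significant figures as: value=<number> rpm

Convert throughput: Q = 155.5 kg/h = 155.5/3600 = 0.0431944 kg/s
t_res = M / Q_s = 5.15 ÷ 0.0431944 = 119.228 s
Convert to metres: D = 0.0894 m, h = 0.00454 m
ΔT_a = T_lim − T_in = 198.2 °C − 166.9 °C = 31.3 K
Invert ΔT = ηγ̇²t_res/(ρcp) for γ̇: γ̇_max² = ΔT_a ρ cp / (η t_res) = 31.3·969·2174 / (4757·119.228) = 116.256 s⁻²
γ̇_max = sqrt(116.256) = 10.7822 s⁻¹
N_max = γ̇_max·h / (π·D) = 10.7822 · 0.00454 / (π · 0.0894) = 0.174291 rev/s = 10.4575 rpm

value=10.46 rpm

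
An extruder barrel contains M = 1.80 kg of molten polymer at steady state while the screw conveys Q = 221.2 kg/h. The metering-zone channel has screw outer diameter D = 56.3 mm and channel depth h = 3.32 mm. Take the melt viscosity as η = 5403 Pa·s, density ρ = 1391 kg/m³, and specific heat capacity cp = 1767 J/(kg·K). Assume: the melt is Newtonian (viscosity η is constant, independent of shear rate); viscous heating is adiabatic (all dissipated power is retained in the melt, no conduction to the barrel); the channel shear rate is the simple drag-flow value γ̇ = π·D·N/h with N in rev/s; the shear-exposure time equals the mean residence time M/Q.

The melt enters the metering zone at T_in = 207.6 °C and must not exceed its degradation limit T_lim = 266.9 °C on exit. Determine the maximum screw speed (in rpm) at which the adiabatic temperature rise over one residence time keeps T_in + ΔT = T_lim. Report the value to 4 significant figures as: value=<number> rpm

value=34.18 rpm

Throughput in SI: Q_s = 221.2 kg/h ÷ 3600 s/h = 0.0614444 kg/s
t_res = M / Q_s = 1.80 ÷ 0.0614444 = 29.2948 s
Convert to metres: D = 0.0563 m, h = 0.00332 m
Allowable rise: ΔT_a = T_lim − T_in = 266.9 − 207.6 = 59.3 K
Invert ΔT = ηγ̇²t_res/(ρcp) for γ̇: γ̇_max² = ΔT_a ρ cp / (η t_res) = 59.3·1391·1767 / (5403·29.2948) = 920.86 s⁻²
γ̇_max = sqrt(920.86) = 30.3457 s⁻¹
N_max = γ̇_max·h / (π·D) = 30.3457 · 0.00332 / (π · 0.0563) = 0.569609 rev/s = 34.1765 rpm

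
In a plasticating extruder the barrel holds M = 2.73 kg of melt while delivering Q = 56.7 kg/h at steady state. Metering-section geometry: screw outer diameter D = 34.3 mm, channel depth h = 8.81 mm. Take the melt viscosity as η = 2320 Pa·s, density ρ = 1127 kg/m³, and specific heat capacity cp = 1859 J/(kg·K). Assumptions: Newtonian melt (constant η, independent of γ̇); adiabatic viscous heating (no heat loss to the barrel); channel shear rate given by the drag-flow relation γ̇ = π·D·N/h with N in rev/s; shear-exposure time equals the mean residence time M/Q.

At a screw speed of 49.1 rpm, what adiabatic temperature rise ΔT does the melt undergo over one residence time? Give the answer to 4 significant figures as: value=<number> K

value=19.23 K

Q_s = Q / 3600 = 56.7 / 3600 = 0.01575 kg/s
Mean residence time: t_res = M/Q_s = 2.73 kg / 0.01575 kg/s = 173.333 s
Geometry in metres: D = 34.3 mm → 0.0343 m, h = 8.81 mm → 0.00881 m; screw speed N = 49.1 rpm = 0.818333 rev/s
γ̇ = π·D·N / h = π · 0.0343 · 0.818333 / 0.00881 = 10.0092 s⁻¹
ΔT = η·γ̇²·t_res/(ρ·cp) = [2320 × 10.0092² × 173.333] / [1127 × 1859] = 19.2293 K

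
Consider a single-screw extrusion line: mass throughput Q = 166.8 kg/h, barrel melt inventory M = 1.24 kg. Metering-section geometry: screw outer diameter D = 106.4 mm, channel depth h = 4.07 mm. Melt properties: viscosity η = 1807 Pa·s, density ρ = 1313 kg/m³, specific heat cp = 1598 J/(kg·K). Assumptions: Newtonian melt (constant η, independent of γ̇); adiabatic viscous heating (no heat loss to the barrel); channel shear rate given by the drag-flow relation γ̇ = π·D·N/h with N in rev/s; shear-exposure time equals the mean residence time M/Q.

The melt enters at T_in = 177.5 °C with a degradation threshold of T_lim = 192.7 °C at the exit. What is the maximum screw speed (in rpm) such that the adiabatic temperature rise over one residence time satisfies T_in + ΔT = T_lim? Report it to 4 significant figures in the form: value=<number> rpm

Convert throughput: Q = 166.8 kg/h = 166.8/3600 = 0.0463333 kg/s
Mean residence time: t_res = M/Q_s = 1.24 kg / 0.0463333 kg/s = 26.7626 s
D = 106.4 mm = 0.1064 m;  h = 4.07 mm = 0.00407 m
Allowable rise: ΔT_a = T_lim − T_in = 192.7 − 177.5 = 15.2 K
γ̇_max² = ΔT_a·ρ·cp / (η·t_res) = [15.2 × 1313 × 1598] / [1807 × 26.7626] = 659.476 s⁻²
γ̇_max = √659.476 = 25.6803 s⁻¹
Solve γ̇ = πDN/h for N: N_max = γ̇_max·h/(π·D) = 25.6803 × 0.00407 / (π × 0.1064) = 0.312682 rev/s = 18.7609 rpm

value=18.76 rpm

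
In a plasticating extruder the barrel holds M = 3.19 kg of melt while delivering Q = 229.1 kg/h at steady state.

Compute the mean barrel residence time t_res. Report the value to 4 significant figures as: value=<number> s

value=50.13 s

Convert throughput: Q = 229.1 kg/h = 229.1/3600 = 0.0636389 kg/s
Mean residence time: t_res = M/Q_s = 3.19 kg / 0.0636389 kg/s = 50.1266 s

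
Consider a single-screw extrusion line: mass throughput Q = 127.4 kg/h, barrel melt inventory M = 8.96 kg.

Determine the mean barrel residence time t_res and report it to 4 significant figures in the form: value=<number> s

Q_s = Q / 3600 = 127.4 / 3600 = 0.0353889 kg/s
t_res = M / Q_s = 8.96 ÷ 0.0353889 = 253.187 s

value=253.2 s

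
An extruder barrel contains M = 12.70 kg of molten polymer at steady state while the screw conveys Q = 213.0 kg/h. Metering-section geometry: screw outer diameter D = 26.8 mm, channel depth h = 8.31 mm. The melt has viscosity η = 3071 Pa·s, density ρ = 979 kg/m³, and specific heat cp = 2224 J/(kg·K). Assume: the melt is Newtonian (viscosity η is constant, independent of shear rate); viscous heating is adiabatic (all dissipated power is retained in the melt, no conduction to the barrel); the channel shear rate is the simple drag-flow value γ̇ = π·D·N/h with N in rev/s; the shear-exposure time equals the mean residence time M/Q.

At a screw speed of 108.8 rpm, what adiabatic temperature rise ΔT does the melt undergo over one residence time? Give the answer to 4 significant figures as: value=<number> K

value=102.2 K

Throughput in SI: Q_s = 213.0 kg/h ÷ 3600 s/h = 0.0591667 kg/s
Mean residence time: t_res = M/Q_s = 12.70 kg / 0.0591667 kg/s = 214.648 s
Geometry in metres: D = 26.8 mm → 0.0268 m, h = 8.31 mm → 0.00831 m; screw speed N = 108.8 rpm = 1.81333 rev/s
γ̇ = π D N / h = (π)(0.0268)(1.81333) / 0.00831 = 18.3722 s⁻¹
ΔT = η·γ̇²·t_res/(ρ·cp) = [3071 × 18.3722² × 214.648] / [979 × 2224] = 102.191 K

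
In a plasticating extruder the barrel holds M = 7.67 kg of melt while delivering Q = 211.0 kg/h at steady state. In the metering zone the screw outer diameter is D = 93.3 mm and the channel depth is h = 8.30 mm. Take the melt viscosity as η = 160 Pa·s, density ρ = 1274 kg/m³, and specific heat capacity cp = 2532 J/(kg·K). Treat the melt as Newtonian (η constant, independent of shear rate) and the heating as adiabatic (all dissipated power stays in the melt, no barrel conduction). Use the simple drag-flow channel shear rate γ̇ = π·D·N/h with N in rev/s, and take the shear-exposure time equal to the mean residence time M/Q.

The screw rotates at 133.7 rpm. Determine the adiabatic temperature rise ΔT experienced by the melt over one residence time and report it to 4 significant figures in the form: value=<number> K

Convert throughput: Q = 211.0 kg/h = 211.0/3600 = 0.0586111 kg/s
t_res = M / Q_s = 7.67 / 0.0586111 = 130.863 s
D = 93.3 mm = 0.0933 m;  h = 8.30 mm = 0.0083 m;  N = 133.7 rpm / 60 = 2.22833 rev/s
γ̇ = π·D·N / h = π · 0.0933 · 2.22833 / 0.0083 = 78.6925 s⁻¹
Adiabatic rise: ΔT = η γ̇² t_res / (ρ cp) = 160·(78.6925)²·130.863 / (1274·2532) = 40.1948 K

value=40.19 K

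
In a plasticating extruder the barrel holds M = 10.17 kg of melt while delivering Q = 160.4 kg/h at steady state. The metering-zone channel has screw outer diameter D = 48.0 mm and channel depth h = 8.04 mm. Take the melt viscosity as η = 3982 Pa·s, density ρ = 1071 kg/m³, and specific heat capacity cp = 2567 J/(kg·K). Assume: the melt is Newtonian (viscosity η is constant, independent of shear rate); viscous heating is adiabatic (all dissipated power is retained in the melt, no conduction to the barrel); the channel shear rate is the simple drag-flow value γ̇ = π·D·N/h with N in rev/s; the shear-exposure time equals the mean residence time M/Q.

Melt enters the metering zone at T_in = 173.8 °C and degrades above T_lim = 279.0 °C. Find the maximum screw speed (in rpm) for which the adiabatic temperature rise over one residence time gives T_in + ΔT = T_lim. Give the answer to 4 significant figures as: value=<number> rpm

value=57.07 rpm

Q_s = Q / 3600 = 160.4 / 3600 = 0.0445556 kg/s
Mean residence time: t_res = M/Q_s = 10.17 kg / 0.0445556 kg/s = 228.254 s
Geometry in SI: D = 48.0 mm → 0.048 m, h = 8.04 mm → 0.00804 m
ΔT_a = T_lim − T_in = 279.0 − 173.8 = 105.2 K
Invert ΔT = ηγ̇²t_res/(ρcp) for γ̇: γ̇_max² = ΔT_a ρ cp / (η t_res) = 105.2·1071·2567 / (3982·228.254) = 318.208 s⁻²
γ̇_max = √318.208 = 17.8384 s⁻¹
N_max = γ̇_max h / (πD) = 17.8384·0.00804/(π·0.048) = 0.951087 rev/s → ×60 = 57.0652 rpm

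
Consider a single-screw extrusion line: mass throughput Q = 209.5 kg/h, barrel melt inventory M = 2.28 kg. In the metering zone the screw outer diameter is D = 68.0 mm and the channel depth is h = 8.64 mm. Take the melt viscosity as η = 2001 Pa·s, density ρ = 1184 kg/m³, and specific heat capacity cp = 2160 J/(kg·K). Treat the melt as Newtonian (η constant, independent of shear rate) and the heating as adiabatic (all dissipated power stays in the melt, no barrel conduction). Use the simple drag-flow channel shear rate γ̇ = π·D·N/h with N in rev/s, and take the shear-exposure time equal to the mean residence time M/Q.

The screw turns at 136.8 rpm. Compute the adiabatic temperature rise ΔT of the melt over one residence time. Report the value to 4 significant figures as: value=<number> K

value=97.42 K

Q_s = Q / 3600 = 209.5 / 3600 = 0.0581944 kg/s
Mean residence time: t_res = M/Q_s = 2.28 kg / 0.0581944 kg/s = 39.179 s
Convert to SI: D = 0.068 m, h = 0.00864 m, N = 136.8/60 = 2.28 rev/s
γ̇ = π D N / h = (π)(0.068)(2.28) / 0.00864 = 56.3741 s⁻¹
Adiabatic rise: ΔT = η γ̇² t_res / (ρ cp) = 2001·(56.3741)²·39.179 / (1184·2160) = 97.4215 K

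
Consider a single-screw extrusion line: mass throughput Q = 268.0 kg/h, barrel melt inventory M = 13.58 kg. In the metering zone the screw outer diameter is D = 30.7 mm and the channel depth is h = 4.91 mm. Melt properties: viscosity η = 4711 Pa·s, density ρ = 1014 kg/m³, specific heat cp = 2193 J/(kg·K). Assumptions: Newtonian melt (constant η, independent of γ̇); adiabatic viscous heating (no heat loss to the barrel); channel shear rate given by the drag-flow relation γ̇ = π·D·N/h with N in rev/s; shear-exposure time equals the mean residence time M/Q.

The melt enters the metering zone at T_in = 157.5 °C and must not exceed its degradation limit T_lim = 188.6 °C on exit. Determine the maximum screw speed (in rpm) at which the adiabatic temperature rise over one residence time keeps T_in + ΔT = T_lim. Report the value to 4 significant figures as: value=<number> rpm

value=27.40 rpm

Throughput in SI: Q_s = 268.0 kg/h ÷ 3600 s/h = 0.0744444 kg/s
Mean residence time: t_res = M/Q_s = 13.58 kg / 0.0744444 kg/s = 182.418 s
Geometry in SI: D = 30.7 mm → 0.0307 m, h = 4.91 mm → 0.00491 m
ΔT_a = T_lim − T_in = 188.6 °C − 157.5 °C = 31.1 K
γ̇_max² = ΔT_a·ρ·cp / (η·t_res) = [31.1 × 1014 × 2193] / [4711 × 182.418] = 80.4741 s⁻²
γ̇_max = sqrt(80.4741) = 8.97074 s⁻¹
N_max = γ̇_max h / (πD) = 8.97074·0.00491/(π·0.0307) = 0.45669 rev/s → ×60 = 27.4014 rpm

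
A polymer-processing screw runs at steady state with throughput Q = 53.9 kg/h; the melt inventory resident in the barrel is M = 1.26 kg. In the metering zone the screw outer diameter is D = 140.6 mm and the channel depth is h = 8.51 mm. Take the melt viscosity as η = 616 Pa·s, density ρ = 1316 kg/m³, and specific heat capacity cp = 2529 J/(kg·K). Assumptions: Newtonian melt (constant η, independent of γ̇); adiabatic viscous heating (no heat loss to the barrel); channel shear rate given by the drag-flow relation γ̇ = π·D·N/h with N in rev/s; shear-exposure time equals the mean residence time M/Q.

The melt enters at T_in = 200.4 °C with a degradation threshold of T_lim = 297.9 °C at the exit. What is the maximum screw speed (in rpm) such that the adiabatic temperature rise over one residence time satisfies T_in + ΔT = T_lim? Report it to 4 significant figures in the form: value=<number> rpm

value=91.46 rpm

Throughput in SI: Q_s = 53.9 kg/h ÷ 3600 s/h = 0.0149722 kg/s
t_res = M / Q_s = 1.26 ÷ 0.0149722 = 84.1558 s
D = 140.6 mm = 0.1406 m;  h = 8.51 mm = 0.00851 m
Allowable rise: ΔT_a = T_lim − T_in = 297.9 − 200.4 = 97.5 K
Invert ΔT = ηγ̇²t_res/(ρcp) for γ̇: γ̇_max² = ΔT_a ρ cp / (η t_res) = 97.5·1316·2529 / (616·84.1558) = 6259.57 s⁻²
γ̇_max = sqrt(6259.57) = 79.1174 s⁻¹
N_max = γ̇_max·h / (π·D) = 79.1174 · 0.00851 / (π · 0.1406) = 1.52429 rev/s = 91.4572 rpm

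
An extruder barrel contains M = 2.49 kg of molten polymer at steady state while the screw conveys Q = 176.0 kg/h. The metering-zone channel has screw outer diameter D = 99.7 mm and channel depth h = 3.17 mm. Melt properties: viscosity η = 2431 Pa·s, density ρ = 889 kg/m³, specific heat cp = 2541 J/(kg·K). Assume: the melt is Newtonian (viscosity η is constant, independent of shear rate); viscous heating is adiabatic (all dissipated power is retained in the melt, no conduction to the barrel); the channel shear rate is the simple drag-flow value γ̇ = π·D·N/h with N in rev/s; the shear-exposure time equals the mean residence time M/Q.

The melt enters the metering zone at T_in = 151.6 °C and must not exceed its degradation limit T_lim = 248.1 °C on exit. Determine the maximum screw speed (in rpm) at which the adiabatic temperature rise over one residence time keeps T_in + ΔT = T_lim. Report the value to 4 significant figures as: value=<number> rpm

Convert throughput: Q = 176.0 kg/h = 176.0/3600 = 0.0488889 kg/s
t_res = M / Q_s = 2.49 / 0.0488889 = 50.9318 s
Geometry in SI: D = 99.7 mm → 0.0997 m, h = 3.17 mm → 0.00317 m
ΔT_a = T_lim − T_in = 248.1 − 151.6 = 96.5 K
γ̇_max² = ΔT_a·ρ·cp / (η·t_res) = [96.5 × 889 × 2541] / [2431 × 50.9318] = 1760.6 s⁻²
γ̇_max = √1760.6 = 41.9595 s⁻¹
N_max = γ̇_max h / (πD) = 41.9595·0.00317/(π·0.0997) = 0.424663 rev/s → ×60 = 25.4798 rpm

value=25.48 rpm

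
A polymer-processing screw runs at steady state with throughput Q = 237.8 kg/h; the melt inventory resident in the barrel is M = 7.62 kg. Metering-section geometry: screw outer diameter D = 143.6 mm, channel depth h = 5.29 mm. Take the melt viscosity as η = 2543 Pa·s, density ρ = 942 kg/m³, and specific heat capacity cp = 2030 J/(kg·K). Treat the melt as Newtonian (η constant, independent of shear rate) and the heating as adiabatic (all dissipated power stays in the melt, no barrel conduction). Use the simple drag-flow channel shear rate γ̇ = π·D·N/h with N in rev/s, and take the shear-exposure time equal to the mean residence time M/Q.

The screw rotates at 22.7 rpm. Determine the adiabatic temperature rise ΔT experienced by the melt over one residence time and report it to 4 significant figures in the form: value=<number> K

value=159.7 K

Q_s = Q / 3600 = 237.8 / 3600 = 0.0660556 kg/s
Mean residence time: t_res = M/Q_s = 7.62 kg / 0.0660556 kg/s = 115.357 s
D = 143.6 mm = 0.1436 m;  h = 5.29 mm = 0.00529 m;  N = 22.7 rpm / 60 = 0.378333 rev/s
Shear rate: γ̇ = πDN/h = π·0.1436·0.378333/0.00529 = 32.2644 s⁻¹
Adiabatic rise: ΔT = η γ̇² t_res / (ρ cp) = 2543·(32.2644)²·115.357 / (942·2030) = 159.695 K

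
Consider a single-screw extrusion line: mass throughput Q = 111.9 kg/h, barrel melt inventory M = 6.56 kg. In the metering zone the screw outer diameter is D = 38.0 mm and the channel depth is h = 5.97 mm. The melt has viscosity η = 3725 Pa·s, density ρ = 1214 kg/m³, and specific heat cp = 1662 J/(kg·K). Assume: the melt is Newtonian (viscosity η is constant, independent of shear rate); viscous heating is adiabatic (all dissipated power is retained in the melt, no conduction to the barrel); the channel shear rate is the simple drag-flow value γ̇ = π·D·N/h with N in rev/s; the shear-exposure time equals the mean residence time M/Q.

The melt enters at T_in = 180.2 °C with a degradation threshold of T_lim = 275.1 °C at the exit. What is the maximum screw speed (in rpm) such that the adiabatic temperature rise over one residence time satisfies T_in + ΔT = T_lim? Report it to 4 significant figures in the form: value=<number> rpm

Throughput in SI: Q_s = 111.9 kg/h ÷ 3600 s/h = 0.0310833 kg/s
t_res = M / Q_s = 6.56 / 0.0310833 = 211.046 s
Geometry in SI: D = 38.0 mm → 0.038 m, h = 5.97 mm → 0.00597 m
ΔT_a = T_lim − T_in = 275.1 °C − 180.2 °C = 94.9 K
γ̇_max² = ΔT_a·ρ·cp / (η·t_res) = [94.9 × 1214 × 1662] / [3725 × 211.046] = 243.564 s⁻²
γ̇_max = sqrt(243.564) = 15.6065 s⁻¹
N_max = γ̇_max h / (πD) = 15.6065·0.00597/(π·0.038) = 0.780454 rev/s → ×60 = 46.8273 rpm

value=46.83 rpm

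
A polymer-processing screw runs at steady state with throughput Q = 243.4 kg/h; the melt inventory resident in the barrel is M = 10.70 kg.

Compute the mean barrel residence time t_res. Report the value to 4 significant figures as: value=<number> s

value=158.3 s

Q_s = Q / 3600 = 243.4 / 3600 = 0.0676111 kg/s
t_res = M / Q_s = 10.70 ÷ 0.0676111 = 158.258 s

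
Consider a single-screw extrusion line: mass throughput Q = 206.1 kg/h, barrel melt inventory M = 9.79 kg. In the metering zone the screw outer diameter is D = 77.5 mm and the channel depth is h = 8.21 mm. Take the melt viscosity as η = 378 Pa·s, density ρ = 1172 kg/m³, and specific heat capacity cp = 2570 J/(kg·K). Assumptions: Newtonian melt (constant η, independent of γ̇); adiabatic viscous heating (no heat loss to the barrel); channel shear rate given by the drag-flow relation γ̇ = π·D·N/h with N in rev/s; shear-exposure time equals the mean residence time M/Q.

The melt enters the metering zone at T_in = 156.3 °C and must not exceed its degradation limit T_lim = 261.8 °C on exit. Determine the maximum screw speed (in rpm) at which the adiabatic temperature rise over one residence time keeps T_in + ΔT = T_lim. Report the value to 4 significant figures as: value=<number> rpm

value=141.9 rpm

Throughput in SI: Q_s = 206.1 kg/h ÷ 3600 s/h = 0.05725 kg/s
Mean residence time: t_res = M/Q_s = 9.79 kg / 0.05725 kg/s = 171.004 s
Convert to metres: D = 0.0775 m, h = 0.00821 m
ΔT_a = T_lim − T_in = 261.8 − 156.3 = 105.5 K
γ̇_max² = ΔT_a·ρ·cp / (η·t_res) = [105.5 × 1172 × 2570] / [378 × 171.004] = 4916.03 s⁻²
Take the square root: γ̇_max = √(4916.03) = 70.1144 s⁻¹
Solve γ̇ = πDN/h for N: N_max = γ̇_max·h/(π·D) = 70.1144 × 0.00821 / (π × 0.0775) = 2.36428 rev/s = 141.857 rpm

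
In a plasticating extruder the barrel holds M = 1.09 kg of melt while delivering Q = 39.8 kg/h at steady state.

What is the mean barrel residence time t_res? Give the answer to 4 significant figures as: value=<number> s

value=98.59 s

Convert throughput: Q = 39.8 kg/h = 39.8/3600 = 0.0110556 kg/s
Mean residence time: t_res = M/Q_s = 1.09 kg / 0.0110556 kg/s = 98.593 s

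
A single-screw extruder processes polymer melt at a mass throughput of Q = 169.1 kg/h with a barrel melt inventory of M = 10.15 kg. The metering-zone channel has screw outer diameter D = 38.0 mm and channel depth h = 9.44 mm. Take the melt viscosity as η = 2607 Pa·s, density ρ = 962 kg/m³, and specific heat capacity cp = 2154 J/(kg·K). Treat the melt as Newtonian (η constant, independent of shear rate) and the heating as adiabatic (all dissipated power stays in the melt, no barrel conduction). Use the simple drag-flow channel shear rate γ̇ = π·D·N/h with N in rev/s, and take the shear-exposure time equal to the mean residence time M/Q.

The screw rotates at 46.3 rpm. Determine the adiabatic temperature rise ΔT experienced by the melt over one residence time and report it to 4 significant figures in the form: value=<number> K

Q_s = Q / 3600 = 169.1 / 3600 = 0.0469722 kg/s
t_res = M / Q_s = 10.15 / 0.0469722 = 216.085 s
D = 38.0 mm = 0.038 m;  h = 9.44 mm = 0.00944 m;  N = 46.3 rpm / 60 = 0.771667 rev/s
γ̇ = π·D·N / h = π · 0.038 · 0.771667 / 0.00944 = 9.75868 s⁻¹
ΔT = η·γ̇²·t_res/(ρ·cp) = [2607 × 9.75868² × 216.085] / [962 × 2154] = 25.8897 K

value=25.89 K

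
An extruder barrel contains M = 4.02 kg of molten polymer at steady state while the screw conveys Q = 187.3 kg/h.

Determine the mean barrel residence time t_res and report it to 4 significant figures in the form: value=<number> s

value=77.27 s

Throughput in SI: Q_s = 187.3 kg/h ÷ 3600 s/h = 0.0520278 kg/s
t_res = M / Q_s = 4.02 / 0.0520278 = 77.2664 s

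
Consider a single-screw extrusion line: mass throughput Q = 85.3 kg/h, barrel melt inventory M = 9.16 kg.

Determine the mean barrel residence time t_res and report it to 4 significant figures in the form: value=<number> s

Q_s = Q / 3600 = 85.3 / 3600 = 0.0236944 kg/s
Mean residence time: t_res = M/Q_s = 9.16 kg / 0.0236944 kg/s = 386.589 s

value=386.6 s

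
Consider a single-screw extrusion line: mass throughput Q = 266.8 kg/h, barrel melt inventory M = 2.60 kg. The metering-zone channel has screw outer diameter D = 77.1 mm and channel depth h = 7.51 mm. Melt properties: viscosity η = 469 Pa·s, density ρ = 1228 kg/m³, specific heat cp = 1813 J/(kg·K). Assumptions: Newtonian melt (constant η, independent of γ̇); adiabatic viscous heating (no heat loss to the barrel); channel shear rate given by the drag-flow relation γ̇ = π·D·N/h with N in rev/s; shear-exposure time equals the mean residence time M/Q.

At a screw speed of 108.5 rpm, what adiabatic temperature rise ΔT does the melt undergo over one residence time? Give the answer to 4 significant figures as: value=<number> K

Throughput in SI: Q_s = 266.8 kg/h ÷ 3600 s/h = 0.0741111 kg/s
t_res = M / Q_s = 2.60 ÷ 0.0741111 = 35.0825 s
D = 77.1 mm = 0.0771 m;  h = 7.51 mm = 0.00751 m;  N = 108.5 rpm / 60 = 1.80833 rev/s
γ̇ = π D N / h = (π)(0.0771)(1.80833) / 0.00751 = 58.3234 s⁻¹
Adiabatic rise: ΔT = η γ̇² t_res / (ρ cp) = 469·(58.3234)²·35.0825 / (1228·1813) = 25.1392 K

value=25.14 K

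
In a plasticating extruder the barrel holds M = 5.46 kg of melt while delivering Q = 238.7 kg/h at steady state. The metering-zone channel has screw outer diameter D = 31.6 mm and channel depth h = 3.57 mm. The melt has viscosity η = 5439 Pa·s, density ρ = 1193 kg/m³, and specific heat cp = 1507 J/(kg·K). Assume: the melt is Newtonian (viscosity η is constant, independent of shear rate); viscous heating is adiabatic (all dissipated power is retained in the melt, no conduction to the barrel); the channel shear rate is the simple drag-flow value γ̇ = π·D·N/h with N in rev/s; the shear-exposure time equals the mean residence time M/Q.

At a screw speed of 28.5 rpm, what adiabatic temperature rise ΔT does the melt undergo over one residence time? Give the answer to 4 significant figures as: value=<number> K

value=43.46 K

Q_s = Q / 3600 = 238.7 / 3600 = 0.0663056 kg/s
t_res = M / Q_s = 5.46 ÷ 0.0663056 = 82.346 s
Convert to SI: D = 0.0316 m, h = 0.00357 m, N = 28.5/60 = 0.475 rev/s
γ̇ = π·D·N / h = π · 0.0316 · 0.475 / 0.00357 = 13.2088 s⁻¹
Adiabatic rise: ΔT = η γ̇² t_res / (ρ cp) = 5439·(13.2088)²·82.346 / (1193·1507) = 43.4643 K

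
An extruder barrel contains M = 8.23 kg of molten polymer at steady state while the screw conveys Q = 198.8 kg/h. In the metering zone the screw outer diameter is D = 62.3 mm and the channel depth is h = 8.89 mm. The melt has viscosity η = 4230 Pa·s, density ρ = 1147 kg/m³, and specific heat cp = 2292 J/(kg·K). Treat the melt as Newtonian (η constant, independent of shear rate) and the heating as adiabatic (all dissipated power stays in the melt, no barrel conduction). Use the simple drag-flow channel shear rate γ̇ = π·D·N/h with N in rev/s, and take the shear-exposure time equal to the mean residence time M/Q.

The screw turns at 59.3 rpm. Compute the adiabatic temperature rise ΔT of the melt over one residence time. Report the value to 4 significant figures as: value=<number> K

value=113.5 K

Convert throughput: Q = 198.8 kg/h = 198.8/3600 = 0.0552222 kg/s
t_res = M / Q_s = 8.23 / 0.0552222 = 149.034 s
D = 62.3 mm = 0.0623 m;  h = 8.89 mm = 0.00889 m;  N = 59.3 rpm / 60 = 0.988333 rev/s
γ̇ = π D N / h = (π)(0.0623)(0.988333) / 0.00889 = 21.759 s⁻¹
ΔT = η·γ̇²·t_res/(ρ·cp) = [4230 × 21.759² × 149.034] / [1147 × 2292] = 113.534 K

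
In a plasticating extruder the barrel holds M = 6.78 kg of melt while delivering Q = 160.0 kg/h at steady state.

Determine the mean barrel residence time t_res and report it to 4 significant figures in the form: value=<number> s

value=152.6 s

Convert throughput: Q = 160.0 kg/h = 160.0/3600 = 0.0444444 kg/s
t_res = M / Q_s = 6.78 ÷ 0.0444444 = 152.55 s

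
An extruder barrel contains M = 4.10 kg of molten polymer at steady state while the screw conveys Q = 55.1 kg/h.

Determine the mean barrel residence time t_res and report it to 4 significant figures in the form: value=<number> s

value=267.9 s

Throughput in SI: Q_s = 55.1 kg/h ÷ 3600 s/h = 0.0153056 kg/s
t_res = M / Q_s = 4.10 / 0.0153056 = 267.877 s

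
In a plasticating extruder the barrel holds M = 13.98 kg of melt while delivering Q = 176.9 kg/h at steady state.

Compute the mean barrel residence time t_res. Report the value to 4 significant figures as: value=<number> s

Throughput in SI: Q_s = 176.9 kg/h ÷ 3600 s/h = 0.0491389 kg/s
Mean residence time: t_res = M/Q_s = 13.98 kg / 0.0491389 kg/s = 284.5 s

value=284.5 s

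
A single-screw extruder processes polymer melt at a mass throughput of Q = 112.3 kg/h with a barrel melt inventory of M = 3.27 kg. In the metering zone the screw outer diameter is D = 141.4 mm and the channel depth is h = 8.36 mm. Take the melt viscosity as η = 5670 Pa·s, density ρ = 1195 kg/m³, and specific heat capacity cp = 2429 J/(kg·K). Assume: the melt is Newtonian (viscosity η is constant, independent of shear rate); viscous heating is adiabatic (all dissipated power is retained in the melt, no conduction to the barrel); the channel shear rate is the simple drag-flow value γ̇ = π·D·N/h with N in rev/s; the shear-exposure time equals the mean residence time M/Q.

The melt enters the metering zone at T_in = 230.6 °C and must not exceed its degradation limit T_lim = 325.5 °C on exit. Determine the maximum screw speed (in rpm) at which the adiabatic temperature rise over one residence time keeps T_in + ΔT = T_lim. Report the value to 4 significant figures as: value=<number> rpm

value=24.31 rpm

Q_s = Q / 3600 = 112.3 / 3600 = 0.0311944 kg/s
t_res = M / Q_s = 3.27 ÷ 0.0311944 = 104.826 s
Geometry in SI: D = 141.4 mm → 0.1414 m, h = 8.36 mm → 0.00836 m
ΔT_a = T_lim − T_in = 325.5 °C − 230.6 °C = 94.9 K
Invert ΔT = ηγ̇²t_res/(ρcp) for γ̇: γ̇_max² = ΔT_a ρ cp / (η t_res) = 94.9·1195·2429 / (5670·104.826) = 463.456 s⁻²
γ̇_max = sqrt(463.456) = 21.528 s⁻¹
N_max = γ̇_max h / (πD) = 21.528·0.00836/(π·0.1414) = 0.405146 rev/s → ×60 = 24.3087 rpm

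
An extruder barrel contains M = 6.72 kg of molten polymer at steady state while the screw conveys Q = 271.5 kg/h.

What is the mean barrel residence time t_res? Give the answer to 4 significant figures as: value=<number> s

Convert throughput: Q = 271.5 kg/h = 271.5/3600 = 0.0754167 kg/s
t_res = M / Q_s = 6.72 ÷ 0.0754167 = 89.105 s

value=89.10 s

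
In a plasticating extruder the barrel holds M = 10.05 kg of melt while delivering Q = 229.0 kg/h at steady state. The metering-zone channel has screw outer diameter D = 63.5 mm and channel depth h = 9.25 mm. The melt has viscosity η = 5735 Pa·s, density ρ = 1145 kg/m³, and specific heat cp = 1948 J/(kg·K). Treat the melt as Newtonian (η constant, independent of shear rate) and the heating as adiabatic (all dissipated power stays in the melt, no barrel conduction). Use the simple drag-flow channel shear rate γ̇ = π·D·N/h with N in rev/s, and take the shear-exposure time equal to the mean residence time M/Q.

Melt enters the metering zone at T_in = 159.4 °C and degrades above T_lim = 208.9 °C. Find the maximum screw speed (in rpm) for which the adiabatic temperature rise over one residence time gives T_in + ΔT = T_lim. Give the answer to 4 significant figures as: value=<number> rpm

Convert throughput: Q = 229.0 kg/h = 229.0/3600 = 0.0636111 kg/s
t_res = M / Q_s = 10.05 / 0.0636111 = 157.991 s
Convert to metres: D = 0.0635 m, h = 0.00925 m
ΔT_a = T_lim − T_in = 208.9 °C − 159.4 °C = 49.5 K
γ̇_max² = ΔT_a·ρ·cp/(η·t_res) = 49.5·1145·1948/(5735·157.991) = 121.852 s⁻²
γ̇_max = √121.852 = 11.0387 s⁻¹
Solve γ̇ = πDN/h for N: N_max = γ̇_max·h/(π·D) = 11.0387 × 0.00925 / (π × 0.0635) = 0.511841 rev/s = 30.7104 rpm

value=30.71 rpm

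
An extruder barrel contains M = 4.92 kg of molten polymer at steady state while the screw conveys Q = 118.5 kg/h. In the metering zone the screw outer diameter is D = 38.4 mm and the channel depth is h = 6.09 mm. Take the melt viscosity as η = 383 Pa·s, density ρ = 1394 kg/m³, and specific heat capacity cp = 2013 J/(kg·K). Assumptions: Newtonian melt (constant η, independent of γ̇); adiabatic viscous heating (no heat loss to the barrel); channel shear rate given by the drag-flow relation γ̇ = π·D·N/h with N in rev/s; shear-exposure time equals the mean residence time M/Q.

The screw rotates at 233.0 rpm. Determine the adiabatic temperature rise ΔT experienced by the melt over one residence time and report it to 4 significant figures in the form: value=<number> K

value=120.7 K

Q_s = Q / 3600 = 118.5 / 3600 = 0.0329167 kg/s
t_res = M / Q_s = 4.92 / 0.0329167 = 149.468 s
Geometry in metres: D = 38.4 mm → 0.0384 m, h = 6.09 mm → 0.00609 m; screw speed N = 233.0 rpm = 3.88333 rev/s
Shear rate: γ̇ = πDN/h = π·0.0384·3.88333/0.00609 = 76.9252 s⁻¹
ΔT = η·γ̇²·t_res / (ρ·cp) = 383 · (76.9252)² · 149.468 / (1394 · 2013) = 120.72 K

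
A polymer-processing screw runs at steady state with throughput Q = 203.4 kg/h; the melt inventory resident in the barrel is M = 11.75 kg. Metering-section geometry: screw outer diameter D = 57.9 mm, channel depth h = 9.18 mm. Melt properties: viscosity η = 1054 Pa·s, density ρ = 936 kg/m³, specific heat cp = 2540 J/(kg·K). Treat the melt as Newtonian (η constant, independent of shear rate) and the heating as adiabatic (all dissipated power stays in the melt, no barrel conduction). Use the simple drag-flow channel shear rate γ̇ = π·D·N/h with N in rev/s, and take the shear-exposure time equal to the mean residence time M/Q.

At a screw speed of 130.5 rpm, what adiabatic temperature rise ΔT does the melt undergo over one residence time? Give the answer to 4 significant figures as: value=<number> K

value=171.2 K

Throughput in SI: Q_s = 203.4 kg/h ÷ 3600 s/h = 0.0565 kg/s
t_res = M / Q_s = 11.75 / 0.0565 = 207.965 s
D = 57.9 mm = 0.0579 m;  h = 9.18 mm = 0.00918 m;  N = 130.5 rpm / 60 = 2.175 rev/s
Shear rate: γ̇ = πDN/h = π·0.0579·2.175/0.00918 = 43.0968 s⁻¹
ΔT = η·γ̇²·t_res / (ρ·cp) = 1054 · (43.0968)² · 207.965 / (936 · 2540) = 171.242 K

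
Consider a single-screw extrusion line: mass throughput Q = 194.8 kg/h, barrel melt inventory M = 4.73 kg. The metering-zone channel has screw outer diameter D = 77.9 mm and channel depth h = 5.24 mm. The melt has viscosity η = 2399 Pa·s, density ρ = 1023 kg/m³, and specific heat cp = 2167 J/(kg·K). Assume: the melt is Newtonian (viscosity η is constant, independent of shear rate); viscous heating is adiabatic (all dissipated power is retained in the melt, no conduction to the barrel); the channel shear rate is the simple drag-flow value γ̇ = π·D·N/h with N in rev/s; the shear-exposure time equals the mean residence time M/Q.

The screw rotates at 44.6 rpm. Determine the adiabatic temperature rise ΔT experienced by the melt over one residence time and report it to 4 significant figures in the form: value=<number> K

value=114.0 K

Throughput in SI: Q_s = 194.8 kg/h ÷ 3600 s/h = 0.0541111 kg/s
Mean residence time: t_res = M/Q_s = 4.73 kg / 0.0541111 kg/s = 87.4127 s
D = 77.9 mm = 0.0779 m;  h = 5.24 mm = 0.00524 m;  N = 44.6 rpm / 60 = 0.743333 rev/s
γ̇ = π D N / h = (π)(0.0779)(0.743333) / 0.00524 = 34.7168 s⁻¹
Adiabatic rise: ΔT = η γ̇² t_res / (ρ cp) = 2399·(34.7168)²·87.4127 / (1023·2167) = 114.012 K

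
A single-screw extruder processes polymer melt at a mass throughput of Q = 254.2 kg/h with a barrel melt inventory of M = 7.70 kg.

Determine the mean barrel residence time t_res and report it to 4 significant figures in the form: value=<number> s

Throughput in SI: Q_s = 254.2 kg/h ÷ 3600 s/h = 0.0706111 kg/s
t_res = M / Q_s = 7.70 ÷ 0.0706111 = 109.048 s

value=109.0 s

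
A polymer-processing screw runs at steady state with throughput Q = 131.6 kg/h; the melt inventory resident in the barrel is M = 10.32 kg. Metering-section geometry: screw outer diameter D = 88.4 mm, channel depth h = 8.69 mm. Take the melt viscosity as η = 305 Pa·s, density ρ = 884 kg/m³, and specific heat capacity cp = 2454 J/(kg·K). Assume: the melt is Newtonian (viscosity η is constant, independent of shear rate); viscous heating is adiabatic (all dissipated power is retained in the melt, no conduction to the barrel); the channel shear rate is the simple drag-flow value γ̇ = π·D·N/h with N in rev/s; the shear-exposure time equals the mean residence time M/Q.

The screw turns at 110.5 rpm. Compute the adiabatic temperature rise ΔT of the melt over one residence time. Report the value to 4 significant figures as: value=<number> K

Q_s = Q / 3600 = 131.6 / 3600 = 0.0365556 kg/s
t_res = M / Q_s = 10.32 ÷ 0.0365556 = 282.31 s
D = 88.4 mm = 0.0884 m;  h = 8.69 mm = 0.00869 m;  N = 110.5 rpm / 60 = 1.84167 rev/s
γ̇ = π D N / h = (π)(0.0884)(1.84167) / 0.00869 = 58.8564 s⁻¹
Adiabatic rise: ΔT = η γ̇² t_res / (ρ cp) = 305·(58.8564)²·282.31 / (884·2454) = 137.495 K

value=137.5 K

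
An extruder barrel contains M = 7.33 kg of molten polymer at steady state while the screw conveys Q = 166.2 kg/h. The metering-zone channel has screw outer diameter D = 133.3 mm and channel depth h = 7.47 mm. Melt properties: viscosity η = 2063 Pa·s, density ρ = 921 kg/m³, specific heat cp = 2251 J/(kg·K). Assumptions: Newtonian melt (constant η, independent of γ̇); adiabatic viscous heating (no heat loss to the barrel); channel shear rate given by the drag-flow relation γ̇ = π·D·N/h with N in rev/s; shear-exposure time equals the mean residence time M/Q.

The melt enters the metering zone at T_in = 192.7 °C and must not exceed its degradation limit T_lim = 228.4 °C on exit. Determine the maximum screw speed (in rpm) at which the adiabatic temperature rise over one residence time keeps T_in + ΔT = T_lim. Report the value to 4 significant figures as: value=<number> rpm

Q_s = Q / 3600 = 166.2 / 3600 = 0.0461667 kg/s
t_res = M / Q_s = 7.33 / 0.0461667 = 158.773 s
D = 133.3 mm = 0.1333 m;  h = 7.47 mm = 0.00747 m
Allowable rise: ΔT_a = T_lim − T_in = 228.4 − 192.7 = 35.7 K
γ̇_max² = ΔT_a·ρ·cp / (η·t_res) = [35.7 × 921 × 2251] / [2063 × 158.773] = 225.958 s⁻²
Take the square root: γ̇_max = √(225.958) = 15.0319 s⁻¹
N_max = γ̇_max h / (πD) = 15.0319·0.00747/(π·0.1333) = 0.268136 rev/s → ×60 = 16.0882 rpm

value=16.09 rpm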